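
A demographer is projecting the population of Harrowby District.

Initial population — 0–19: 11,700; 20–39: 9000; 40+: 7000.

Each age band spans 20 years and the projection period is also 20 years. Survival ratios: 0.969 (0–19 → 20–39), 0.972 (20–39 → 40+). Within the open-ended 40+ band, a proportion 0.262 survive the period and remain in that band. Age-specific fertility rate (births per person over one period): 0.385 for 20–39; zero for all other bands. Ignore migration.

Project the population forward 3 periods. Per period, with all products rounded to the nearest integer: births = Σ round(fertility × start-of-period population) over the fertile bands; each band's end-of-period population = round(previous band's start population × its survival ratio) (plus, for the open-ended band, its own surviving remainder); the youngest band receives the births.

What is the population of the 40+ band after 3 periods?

Period 1.
Births: 9000 * 0.385 = 3465
20–39: 11700 * 0.969 = 11337
40+: 9000 * 0.972 + 7000 * 0.262 = 8748 + 1834 = 10582
Giving 3465 / 11337 / 10582.
Period 2.
Births: 11337 * 0.385 = 4365
20–39: 3465 * 0.969 = 3358
40+: 11337 * 0.972 + 10582 * 0.262 = 11020 + 2772 = 13792
Giving 4365 / 3358 / 13792.
Period 3.
Births: 3358 * 0.385 = 1293
20–39: 4365 * 0.969 = 4230
40+: 3358 * 0.972 + 13792 * 0.262 = 3264 + 3614 = 6878
Giving 1293 / 4230 / 6878.

6878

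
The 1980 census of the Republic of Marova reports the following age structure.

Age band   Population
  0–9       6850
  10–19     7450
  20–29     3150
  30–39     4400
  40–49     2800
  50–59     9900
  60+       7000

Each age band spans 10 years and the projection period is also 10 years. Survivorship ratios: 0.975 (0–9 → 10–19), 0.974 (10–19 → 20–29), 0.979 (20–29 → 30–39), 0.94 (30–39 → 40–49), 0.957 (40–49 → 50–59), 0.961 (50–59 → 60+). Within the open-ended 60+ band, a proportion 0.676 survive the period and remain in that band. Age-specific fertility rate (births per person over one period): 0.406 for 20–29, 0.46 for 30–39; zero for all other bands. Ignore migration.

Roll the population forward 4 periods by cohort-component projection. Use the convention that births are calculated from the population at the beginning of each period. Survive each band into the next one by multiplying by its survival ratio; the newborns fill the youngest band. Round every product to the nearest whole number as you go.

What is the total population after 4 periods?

Period 1.
Births: 3150 * 0.406 = 1279  |  4400 * 0.46 = 2024 → total 3303
10–19: 6850 * 0.975 = 6679
20–29: 7450 * 0.974 = 7256
30–39: 3150 * 0.979 = 3084
40–49: 4400 * 0.94 = 4136
50–59: 2800 * 0.957 = 2680
60+: 9900 * 0.961 + 7000 * 0.676 = 9514 + 4732 = 14246
Giving 3303 / 6679 / 7256 / 3084 / 4136 / 2680 / 14246.
Period 2.
Births: 7256 * 0.406 = 2946  |  3084 * 0.46 = 1419 → total 4365
10–19: 3303 * 0.975 = 3220
20–29: 6679 * 0.974 = 6505
30–39: 7256 * 0.979 = 7104
40–49: 3084 * 0.94 = 2899
50–59: 4136 * 0.957 = 3958
60+: 2680 * 0.961 + 14246 * 0.676 = 2575 + 9630 = 12205
Giving 4365 / 3220 / 6505 / 7104 / 2899 / 3958 / 12205.
Period 3.
Births: 6505 * 0.406 = 2641  |  7104 * 0.46 = 3268 → total 5909
10–19: 4365 * 0.975 = 4256
20–29: 3220 * 0.974 = 3136
30–39: 6505 * 0.979 = 6368
40–49: 7104 * 0.94 = 6678
50–59: 2899 * 0.957 = 2774
60+: 3958 * 0.961 + 12205 * 0.676 = 3804 + 8251 = 12055
Giving 5909 / 4256 / 3136 / 6368 / 6678 / 2774 / 12055.
Period 4.
Births: 3136 * 0.406 = 1273  |  6368 * 0.46 = 2929 → total 4202
10–19: 5909 * 0.975 = 5761
20–29: 4256 * 0.974 = 4145
30–39: 3136 * 0.979 = 3070
40–49: 6368 * 0.94 = 5986
50–59: 6678 * 0.957 = 6391
60+: 2774 * 0.961 + 12055 * 0.676 = 2666 + 8149 = 10815
Giving 4202 / 5761 / 4145 / 3070 / 5986 / 6391 / 10815.
Total after period 4: 4202 + 5761 + 4145 + 3070 + 5986 + 6391 + 10815 = 40370

40370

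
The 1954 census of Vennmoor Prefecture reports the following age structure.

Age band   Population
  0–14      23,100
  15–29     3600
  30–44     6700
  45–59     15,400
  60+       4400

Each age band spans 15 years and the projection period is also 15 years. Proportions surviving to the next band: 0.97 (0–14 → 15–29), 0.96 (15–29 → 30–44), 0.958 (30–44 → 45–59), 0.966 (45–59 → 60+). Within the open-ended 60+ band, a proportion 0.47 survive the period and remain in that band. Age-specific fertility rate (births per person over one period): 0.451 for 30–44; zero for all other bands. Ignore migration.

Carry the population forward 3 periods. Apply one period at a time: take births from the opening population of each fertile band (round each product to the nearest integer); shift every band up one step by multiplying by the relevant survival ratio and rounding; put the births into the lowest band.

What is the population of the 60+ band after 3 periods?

9856

Period 1.
Births: 6700 × 0.451 = 3022
15–29: 23100 × 0.97 = 22407
30–44: 3600 × 0.96 = 3456
45–59: 6700 × 0.958 = 6419
60+: 15400 × 0.966 + 4400 × 0.47 = 14876 + 2068 = 16944
Giving 3022 / 22407 / 3456 / 6419 / 16944.
Period 2.
Births: 3456 × 0.451 = 1559
15–29: 3022 × 0.97 = 2931
30–44: 22407 × 0.96 = 21511
45–59: 3456 × 0.958 = 3311
60+: 6419 × 0.966 + 16944 × 0.47 = 6201 + 7964 = 14165
Giving 1559 / 2931 / 21511 / 3311 / 14165.
Period 3.
Births: 21511 × 0.451 = 9701
15–29: 1559 × 0.97 = 1512
30–44: 2931 × 0.96 = 2814
45–59: 21511 × 0.958 = 20608
60+: 3311 × 0.966 + 14165 × 0.47 = 3198 + 6658 = 9856
Giving 9701 / 1512 / 2814 / 20608 / 9856.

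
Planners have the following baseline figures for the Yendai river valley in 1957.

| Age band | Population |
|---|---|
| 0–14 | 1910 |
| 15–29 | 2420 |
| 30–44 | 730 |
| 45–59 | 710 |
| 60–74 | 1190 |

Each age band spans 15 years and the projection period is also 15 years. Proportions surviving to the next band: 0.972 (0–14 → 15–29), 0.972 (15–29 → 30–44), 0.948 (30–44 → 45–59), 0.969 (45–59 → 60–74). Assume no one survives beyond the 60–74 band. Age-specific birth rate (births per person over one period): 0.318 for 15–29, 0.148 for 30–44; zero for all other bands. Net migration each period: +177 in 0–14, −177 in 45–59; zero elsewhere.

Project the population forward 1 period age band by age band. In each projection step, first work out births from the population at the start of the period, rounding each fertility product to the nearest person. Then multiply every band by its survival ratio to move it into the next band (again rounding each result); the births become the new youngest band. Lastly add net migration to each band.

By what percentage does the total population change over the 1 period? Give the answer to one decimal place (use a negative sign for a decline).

Numbering the groups 1..5 from youngest to oldest:
Period 1:
Births: 2420 × 0.318 = 770, 730 × 0.148 = 108 → 878
Group 2: 1910 × 0.972 = 1857
Group 3: 2420 × 0.972 = 2352
Group 4: 730 × 0.948 = 692
Group 5: 710 × 0.969 = 688
Net migration: Group 1 + 177 → 1055; Group 4 − 177 → 515
Giving 1055 / 1857 / 2352 / 515 / 688.
Total: 6960 → 6467; change = -493; percentage change = -7.1%

-7.1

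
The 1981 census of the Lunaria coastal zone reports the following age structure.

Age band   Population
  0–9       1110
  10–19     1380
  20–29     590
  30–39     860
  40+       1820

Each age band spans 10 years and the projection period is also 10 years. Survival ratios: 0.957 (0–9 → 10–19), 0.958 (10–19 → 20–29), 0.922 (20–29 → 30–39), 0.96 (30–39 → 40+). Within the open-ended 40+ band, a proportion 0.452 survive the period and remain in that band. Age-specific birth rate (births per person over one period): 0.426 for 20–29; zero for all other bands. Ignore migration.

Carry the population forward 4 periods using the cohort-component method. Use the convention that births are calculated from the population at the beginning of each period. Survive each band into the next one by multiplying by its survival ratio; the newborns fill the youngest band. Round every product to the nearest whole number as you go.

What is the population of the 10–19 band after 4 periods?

414

[period 1]
Births: 590 * 0.426 = 251
10–19: 1110 * 0.957 = 1062
20–29: 1380 * 0.958 = 1322
30–39: 590 * 0.922 = 544
40+: 860 * 0.96 + 1820 * 0.452 = 826 + 823 = 1649
→ [251, 1062, 1322, 544, 1649]
[period 2]
Births: 1322 * 0.426 = 563
10–19: 251 * 0.957 = 240
20–29: 1062 * 0.958 = 1017
30–39: 1322 * 0.922 = 1219
40+: 544 * 0.96 + 1649 * 0.452 = 522 + 745 = 1267
→ [563, 240, 1017, 1219, 1267]
[period 3]
Births: 1017 * 0.426 = 433
10–19: 563 * 0.957 = 539
20–29: 240 * 0.958 = 230
30–39: 1017 * 0.922 = 938
40+: 1219 * 0.96 + 1267 * 0.452 = 1170 + 573 = 1743
→ [433, 539, 230, 938, 1743]
[period 4]
Births: 230 * 0.426 = 98
10–19: 433 * 0.957 = 414
20–29: 539 * 0.958 = 516
30–39: 230 * 0.922 = 212
40+: 938 * 0.96 + 1743 * 0.452 = 900 + 788 = 1688
→ [98, 414, 516, 212, 1688]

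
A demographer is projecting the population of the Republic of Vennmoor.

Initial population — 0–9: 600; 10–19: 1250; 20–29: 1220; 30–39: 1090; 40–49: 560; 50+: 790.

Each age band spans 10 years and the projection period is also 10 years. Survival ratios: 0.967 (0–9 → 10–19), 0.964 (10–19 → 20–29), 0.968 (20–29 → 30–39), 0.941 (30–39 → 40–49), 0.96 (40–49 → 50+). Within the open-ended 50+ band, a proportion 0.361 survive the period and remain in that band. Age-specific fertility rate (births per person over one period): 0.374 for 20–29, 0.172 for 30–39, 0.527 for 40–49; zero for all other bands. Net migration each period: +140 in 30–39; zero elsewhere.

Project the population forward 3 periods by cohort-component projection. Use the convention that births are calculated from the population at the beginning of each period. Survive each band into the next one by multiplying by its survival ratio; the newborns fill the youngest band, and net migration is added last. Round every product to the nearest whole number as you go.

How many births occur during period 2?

Call the groups 1 to 6, youngest first.
After projecting period 1:
Births: 1220 * 0.374 = 456  |  1090 * 0.172 = 187  |  560 * 0.527 = 295 → 938
Group 2: 600 * 0.967 = 580
Group 3: 1250 * 0.964 = 1205
Group 4: 1220 * 0.968 = 1181
Group 5: 1090 * 0.941 = 1026
Group 6: 560 * 0.96 + 790 * 0.361 = 538 + 285 = 823
Net migration: Group 4 + 140 → 1321
→ [938, 580, 1205, 1321, 1026, 823]
After projecting period 2:
Births: 1205 * 0.374 = 451  |  1321 * 0.172 = 227  |  1026 * 0.527 = 541 → 1219
Group 2: 938 * 0.967 = 907
Group 3: 580 * 0.964 = 559
Group 4: 1205 * 0.968 = 1166
Group 5: 1321 * 0.941 = 1243
Group 6: 1026 * 0.96 + 823 * 0.361 = 985 + 297 = 1282
Net migration: Group 4 + 140 → 1306
→ [1219, 907, 559, 1306, 1243, 1282]

1219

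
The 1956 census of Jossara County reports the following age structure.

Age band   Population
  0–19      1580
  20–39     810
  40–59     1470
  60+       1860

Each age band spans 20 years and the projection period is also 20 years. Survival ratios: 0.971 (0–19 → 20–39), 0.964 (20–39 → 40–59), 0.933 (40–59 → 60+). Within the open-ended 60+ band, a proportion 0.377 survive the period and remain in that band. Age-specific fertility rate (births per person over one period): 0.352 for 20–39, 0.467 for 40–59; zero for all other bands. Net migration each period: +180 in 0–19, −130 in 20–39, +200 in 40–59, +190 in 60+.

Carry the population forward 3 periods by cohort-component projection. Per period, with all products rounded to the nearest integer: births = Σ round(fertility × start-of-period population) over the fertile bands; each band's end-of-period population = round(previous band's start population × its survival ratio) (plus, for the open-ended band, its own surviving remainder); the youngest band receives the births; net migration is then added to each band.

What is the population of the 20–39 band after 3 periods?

[period 1]
Births: 810 * 0.352 = 285 ; 1470 * 0.467 = 686 — total 971
20–39: 1580 * 0.971 = 1534
40–59: 810 * 0.964 = 781
60+: 1470 * 0.933 + 1860 * 0.377 = 1372 + 701 = 2073
Net migration: 0–19 + 180 → 1151; 20–39 − 130 → 1404; 40–59 + 200 → 981; 60+ + 190 → 2263
→ [1151, 1404, 981, 2263]
[period 2]
Births: 1404 * 0.352 = 494 ; 981 * 0.467 = 458 — total 952
20–39: 1151 * 0.971 = 1118
40–59: 1404 * 0.964 = 1353
60+: 981 * 0.933 + 2263 * 0.377 = 915 + 853 = 1768
Net migration: 0–19 + 180 → 1132; 20–39 − 130 → 988; 40–59 + 200 → 1553; 60+ + 190 → 1958
→ [1132, 988, 1553, 1958]
[period 3]
Births: 988 * 0.352 = 348 ; 1553 * 0.467 = 725 — total 1073
20–39: 1132 * 0.971 = 1099
40–59: 988 * 0.964 = 952
60+: 1553 * 0.933 + 1958 * 0.377 = 1449 + 738 = 2187
Net migration: 0–19 + 180 → 1253; 20–39 − 130 → 969; 40–59 + 200 → 1152; 60+ + 190 → 2377
→ [1253, 969, 1152, 2377]

969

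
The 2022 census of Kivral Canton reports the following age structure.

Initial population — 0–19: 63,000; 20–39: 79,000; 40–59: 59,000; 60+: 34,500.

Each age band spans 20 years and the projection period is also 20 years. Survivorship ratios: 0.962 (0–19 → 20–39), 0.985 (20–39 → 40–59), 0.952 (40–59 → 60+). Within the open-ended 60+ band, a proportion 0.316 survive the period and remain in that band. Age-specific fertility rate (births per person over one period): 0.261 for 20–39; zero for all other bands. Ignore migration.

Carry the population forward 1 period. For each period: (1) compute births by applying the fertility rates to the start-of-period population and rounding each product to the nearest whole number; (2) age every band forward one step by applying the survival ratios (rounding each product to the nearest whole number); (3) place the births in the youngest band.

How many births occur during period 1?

20619

(Bands numbered youngest = 1 to oldest = 4.)
Period 1.
Births: 79000 × 0.261 = 20619
Band 2: 63000 × 0.962 = 60606
Band 3: 79000 × 0.985 = 77815
Band 4: 59000 × 0.952 + 34500 × 0.316 = 56168 + 10902 = 67070
→ [20619, 60606, 77815, 67070]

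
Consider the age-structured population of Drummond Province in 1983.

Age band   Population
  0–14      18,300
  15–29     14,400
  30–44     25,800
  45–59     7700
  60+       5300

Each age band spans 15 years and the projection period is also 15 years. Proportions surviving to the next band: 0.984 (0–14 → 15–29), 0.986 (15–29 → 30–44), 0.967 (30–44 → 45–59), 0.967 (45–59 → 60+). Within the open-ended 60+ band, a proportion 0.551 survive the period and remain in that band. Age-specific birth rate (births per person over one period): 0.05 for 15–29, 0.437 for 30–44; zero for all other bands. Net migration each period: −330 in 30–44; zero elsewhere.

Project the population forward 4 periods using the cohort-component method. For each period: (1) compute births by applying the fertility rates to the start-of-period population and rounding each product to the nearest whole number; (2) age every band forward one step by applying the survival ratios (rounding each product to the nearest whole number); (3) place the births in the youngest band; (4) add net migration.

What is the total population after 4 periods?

63214

Let group 1 be 0–14 through group 5 = 60+.
After projecting period 1:
Births: 14400 * 0.05 = 720, 25800 * 0.437 = 11275 ⇒ total 11995
Group 2: 18300 * 0.984 = 18007
Group 3: 14400 * 0.986 = 14198
Group 4: 25800 * 0.967 = 24949
Group 5: 7700 * 0.967 + 5300 * 0.551 = 7446 + 2920 = 10366
Net migration: Group 3 − 330 → 13868
Giving 11995 / 18007 / 13868 / 24949 / 10366.
After projecting period 2:
Births: 18007 * 0.05 = 900, 13868 * 0.437 = 6060 ⇒ total 6960
Group 2: 11995 * 0.984 = 11803
Group 3: 18007 * 0.986 = 17755
Group 4: 13868 * 0.967 = 13410
Group 5: 24949 * 0.967 + 10366 * 0.551 = 24126 + 5712 = 29838
Net migration: Group 3 − 330 → 17425
Giving 6960 / 11803 / 17425 / 13410 / 29838.
After projecting period 3:
Births: 11803 * 0.05 = 590, 17425 * 0.437 = 7615 ⇒ total 8205
Group 2: 6960 * 0.984 = 6849
Group 3: 11803 * 0.986 = 11638
Group 4: 17425 * 0.967 = 16850
Group 5: 13410 * 0.967 + 29838 * 0.551 = 12967 + 16441 = 29408
Net migration: Group 3 − 330 → 11308
Giving 8205 / 6849 / 11308 / 16850 / 29408.
After projecting period 4:
Births: 6849 * 0.05 = 342, 11308 * 0.437 = 4942 ⇒ total 5284
Group 2: 8205 * 0.984 = 8074
Group 3: 6849 * 0.986 = 6753
Group 4: 11308 * 0.967 = 10935
Group 5: 16850 * 0.967 + 29408 * 0.551 = 16294 + 16204 = 32498
Net migration: Group 3 − 330 → 6423
Giving 5284 / 8074 / 6423 / 10935 / 32498.
Total after period 4: 5284 + 8074 + 6423 + 10935 + 32498 = 63214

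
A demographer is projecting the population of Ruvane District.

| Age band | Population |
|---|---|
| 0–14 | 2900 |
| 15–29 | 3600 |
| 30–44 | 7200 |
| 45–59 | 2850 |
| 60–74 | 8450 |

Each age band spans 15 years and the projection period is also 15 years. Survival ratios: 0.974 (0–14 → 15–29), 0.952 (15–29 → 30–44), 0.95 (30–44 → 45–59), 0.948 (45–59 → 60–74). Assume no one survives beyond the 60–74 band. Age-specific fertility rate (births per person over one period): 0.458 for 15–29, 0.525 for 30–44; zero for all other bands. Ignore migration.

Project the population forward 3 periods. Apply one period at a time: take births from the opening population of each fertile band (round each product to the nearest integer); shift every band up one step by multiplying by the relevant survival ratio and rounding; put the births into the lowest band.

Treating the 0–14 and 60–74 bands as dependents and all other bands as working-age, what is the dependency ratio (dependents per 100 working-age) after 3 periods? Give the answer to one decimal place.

65.3

Let band 1 be 0–14 through band 5 = 60–74.
Period 1.
Births: 3600 × 0.458 = 1649, 7200 × 0.525 = 3780 → 5429
Band 2: 2900 × 0.974 = 2825
Band 3: 3600 × 0.952 = 3427
Band 4: 7200 × 0.95 = 6840
Band 5: 2850 × 0.948 = 2702
Population now: 0–14=5429, 15–29=2825, 30–44=3427, 45–59=6840, 60–74=2702
Period 2.
Births: 2825 × 0.458 = 1294, 3427 × 0.525 = 1799 → 3093
Band 2: 5429 × 0.974 = 5288
Band 3: 2825 × 0.952 = 2689
Band 4: 3427 × 0.95 = 3256
Band 5: 6840 × 0.948 = 6484
Population now: 0–14=3093, 15–29=5288, 30–44=2689, 45–59=3256, 60–74=6484
Period 3.
Births: 5288 × 0.458 = 2422, 2689 × 0.525 = 1412 → 3834
Band 2: 3093 × 0.974 = 3013
Band 3: 5288 × 0.952 = 5034
Band 4: 2689 × 0.95 = 2555
Band 5: 3256 × 0.948 = 3087
Population now: 0–14=3834, 15–29=3013, 30–44=5034, 45–59=2555, 60–74=3087
Dependents (band 0–14 + band 60–74) = 3834 + 3087 = 6921; working-age = 10602; ratio = 6921/10602 × 100 = 65.3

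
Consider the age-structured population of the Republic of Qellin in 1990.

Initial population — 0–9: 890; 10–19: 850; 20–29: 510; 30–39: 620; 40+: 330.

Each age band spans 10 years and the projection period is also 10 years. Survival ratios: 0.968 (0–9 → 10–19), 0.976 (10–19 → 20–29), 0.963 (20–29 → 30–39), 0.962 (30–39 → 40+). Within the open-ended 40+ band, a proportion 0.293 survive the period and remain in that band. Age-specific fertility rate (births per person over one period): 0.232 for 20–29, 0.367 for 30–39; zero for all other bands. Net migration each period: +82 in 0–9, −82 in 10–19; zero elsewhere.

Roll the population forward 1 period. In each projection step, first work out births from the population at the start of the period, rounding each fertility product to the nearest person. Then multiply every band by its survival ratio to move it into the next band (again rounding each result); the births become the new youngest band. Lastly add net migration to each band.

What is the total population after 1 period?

[period 1]
Births: 510 * 0.232 = 118, 620 * 0.367 = 228 → total 346
10–19: 890 * 0.968 = 862
20–29: 850 * 0.976 = 830
30–39: 510 * 0.963 = 491
40+: 620 * 0.962 + 330 * 0.293 = 596 + 97 = 693
Net migration: 0–9 + 82 → 428; 10–19 − 82 → 780
→ [428, 780, 830, 491, 693]
Total after period 1: 428 + 780 + 830 + 491 + 693 = 3222

3222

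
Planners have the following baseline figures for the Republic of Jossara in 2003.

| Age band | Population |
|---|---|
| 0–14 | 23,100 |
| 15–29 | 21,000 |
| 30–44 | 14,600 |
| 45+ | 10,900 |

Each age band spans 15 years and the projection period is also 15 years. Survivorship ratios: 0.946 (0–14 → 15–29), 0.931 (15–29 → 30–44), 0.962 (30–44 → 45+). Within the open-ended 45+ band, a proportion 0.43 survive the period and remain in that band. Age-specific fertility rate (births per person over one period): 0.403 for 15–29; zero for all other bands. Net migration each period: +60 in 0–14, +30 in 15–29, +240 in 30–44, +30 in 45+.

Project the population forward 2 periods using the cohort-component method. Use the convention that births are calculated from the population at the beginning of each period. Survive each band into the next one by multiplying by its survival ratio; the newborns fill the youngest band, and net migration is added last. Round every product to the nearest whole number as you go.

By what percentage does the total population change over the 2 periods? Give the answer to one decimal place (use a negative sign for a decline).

— Period 1 —
Births: 21000 * 0.403 = 8463
15–29: 23100 * 0.946 = 21853
30–44: 21000 * 0.931 = 19551
45+: 14600 * 0.962 + 10900 * 0.43 = 14045 + 4687 = 18732
Net migration: 0–14 + 60 → 8523; 15–29 + 30 → 21883; 30–44 + 240 → 19791; 45+ + 30 → 18762
→ [8523, 21883, 19791, 18762]
— Period 2 —
Births: 21883 * 0.403 = 8819
15–29: 8523 * 0.946 = 8063
30–44: 21883 * 0.931 = 20373
45+: 19791 * 0.962 + 18762 * 0.43 = 19039 + 8068 = 27107
Net migration: 0–14 + 60 → 8879; 15–29 + 30 → 8093; 30–44 + 240 → 20613; 45+ + 30 → 27137
→ [8879, 8093, 20613, 27137]
Total: 69600 → 64722; change = -4878; percentage change = -7.0%

-7.0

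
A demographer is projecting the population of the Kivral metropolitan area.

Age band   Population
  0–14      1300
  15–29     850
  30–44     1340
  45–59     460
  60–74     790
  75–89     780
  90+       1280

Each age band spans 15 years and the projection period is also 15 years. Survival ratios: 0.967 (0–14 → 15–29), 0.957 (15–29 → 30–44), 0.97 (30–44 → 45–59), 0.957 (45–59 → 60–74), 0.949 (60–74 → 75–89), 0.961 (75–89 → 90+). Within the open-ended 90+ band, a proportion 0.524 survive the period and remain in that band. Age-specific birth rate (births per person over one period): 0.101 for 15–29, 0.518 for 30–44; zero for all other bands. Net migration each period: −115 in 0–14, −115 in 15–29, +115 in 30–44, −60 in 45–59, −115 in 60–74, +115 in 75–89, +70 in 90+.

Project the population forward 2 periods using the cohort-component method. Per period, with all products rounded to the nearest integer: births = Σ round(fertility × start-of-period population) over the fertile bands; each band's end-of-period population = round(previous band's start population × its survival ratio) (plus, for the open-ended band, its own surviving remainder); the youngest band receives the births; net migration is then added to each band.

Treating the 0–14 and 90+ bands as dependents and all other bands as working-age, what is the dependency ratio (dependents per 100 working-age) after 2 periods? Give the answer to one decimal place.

[period 1]
Births: 850 × 0.101 = 86, 1340 × 0.518 = 694 — total 780
15–29: 1300 × 0.967 = 1257
30–44: 850 × 0.957 = 813
45–59: 1340 × 0.97 = 1300
60–74: 460 × 0.957 = 440
75–89: 790 × 0.949 = 750
90+: 780 × 0.961 + 1280 × 0.524 = 750 + 671 = 1421
Net migration: 0–14 − 115 → 665; 15–29 − 115 → 1142; 30–44 + 115 → 928; 45–59 − 60 → 1240; 60–74 − 115 → 325; 75–89 + 115 → 865; 90+ + 70 → 1491
Population now: 0–14=665, 15–29=1142, 30–44=928, 45–59=1240, 60–74=325, 75–89=865, 90+=1491
[period 2]
Births: 1142 × 0.101 = 115, 928 × 0.518 = 481 — total 596
15–29: 665 × 0.967 = 643
30–44: 1142 × 0.957 = 1093
45–59: 928 × 0.97 = 900
60–74: 1240 × 0.957 = 1187
75–89: 325 × 0.949 = 308
90+: 865 × 0.961 + 1491 × 0.524 = 831 + 781 = 1612
Net migration: 0–14 − 115 → 481; 15–29 − 115 → 528; 30–44 + 115 → 1208; 45–59 − 60 → 840; 60–74 − 115 → 1072; 75–89 + 115 → 423; 90+ + 70 → 1682
Population now: 0–14=481, 15–29=528, 30–44=1208, 45–59=840, 60–74=1072, 75–89=423, 90+=1682
Dependents (band 0–14 + band 90+) = 481 + 1682 = 2163; working-age = 4071; ratio = 2163/4071 × 100 = 53.1

53.1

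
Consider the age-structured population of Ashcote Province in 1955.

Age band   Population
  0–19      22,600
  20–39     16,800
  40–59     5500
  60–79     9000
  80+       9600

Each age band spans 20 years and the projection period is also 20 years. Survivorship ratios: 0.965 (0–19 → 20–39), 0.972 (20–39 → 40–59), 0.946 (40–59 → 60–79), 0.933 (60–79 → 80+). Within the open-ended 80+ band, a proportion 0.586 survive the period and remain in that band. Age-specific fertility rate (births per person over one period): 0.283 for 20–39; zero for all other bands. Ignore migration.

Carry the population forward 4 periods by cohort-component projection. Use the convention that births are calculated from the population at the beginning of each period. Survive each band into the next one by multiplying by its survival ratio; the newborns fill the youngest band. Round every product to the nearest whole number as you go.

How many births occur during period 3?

— Period 1 —
Births: 16800 × 0.283 = 4754
20–39: 22600 × 0.965 = 21809
40–59: 16800 × 0.972 = 16330
60–79: 5500 × 0.946 = 5203
80+: 9000 × 0.933 + 9600 × 0.586 = 8397 + 5626 = 14023
Giving 4754 / 21809 / 16330 / 5203 / 14023.
— Period 2 —
Births: 21809 × 0.283 = 6172
20–39: 4754 × 0.965 = 4588
40–59: 21809 × 0.972 = 21198
60–79: 16330 × 0.946 = 15448
80+: 5203 × 0.933 + 14023 × 0.586 = 4854 + 8217 = 13071
Giving 6172 / 4588 / 21198 / 15448 / 13071.
— Period 3 —
Births: 4588 × 0.283 = 1298
20–39: 6172 × 0.965 = 5956
40–59: 4588 × 0.972 = 4460
60–79: 21198 × 0.946 = 20053
80+: 15448 × 0.933 + 13071 × 0.586 = 14413 + 7660 = 22073
Giving 1298 / 5956 / 4460 / 20053 / 22073.

1298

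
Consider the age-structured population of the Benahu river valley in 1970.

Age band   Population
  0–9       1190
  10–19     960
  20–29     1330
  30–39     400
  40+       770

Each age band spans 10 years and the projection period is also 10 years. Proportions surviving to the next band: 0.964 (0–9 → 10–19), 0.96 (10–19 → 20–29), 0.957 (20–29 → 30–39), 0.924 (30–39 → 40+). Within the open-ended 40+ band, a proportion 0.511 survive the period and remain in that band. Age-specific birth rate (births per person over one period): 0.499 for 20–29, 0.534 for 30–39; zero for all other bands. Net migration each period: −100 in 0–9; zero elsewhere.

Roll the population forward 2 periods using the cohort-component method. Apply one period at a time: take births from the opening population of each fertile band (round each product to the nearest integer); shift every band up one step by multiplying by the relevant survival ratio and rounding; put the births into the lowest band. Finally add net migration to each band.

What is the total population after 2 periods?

5339

Period 1.
Births: 1330 × 0.499 = 664 ; 400 × 0.534 = 214 → 878
10–19: 1190 × 0.964 = 1147
20–29: 960 × 0.96 = 922
30–39: 1330 × 0.957 = 1273
40+: 400 × 0.924 + 770 × 0.511 = 370 + 393 = 763
Net migration: 0–9 − 100 → 778
Giving 778 / 1147 / 922 / 1273 / 763.
Period 2.
Births: 922 × 0.499 = 460 ; 1273 × 0.534 = 680 → 1140
10–19: 778 × 0.964 = 750
20–29: 1147 × 0.96 = 1101
30–39: 922 × 0.957 = 882
40+: 1273 × 0.924 + 763 × 0.511 = 1176 + 390 = 1566
Net migration: 0–9 − 100 → 1040
Giving 1040 / 750 / 1101 / 882 / 1566.
Total after period 2: 1040 + 750 + 1101 + 882 + 1566 = 5339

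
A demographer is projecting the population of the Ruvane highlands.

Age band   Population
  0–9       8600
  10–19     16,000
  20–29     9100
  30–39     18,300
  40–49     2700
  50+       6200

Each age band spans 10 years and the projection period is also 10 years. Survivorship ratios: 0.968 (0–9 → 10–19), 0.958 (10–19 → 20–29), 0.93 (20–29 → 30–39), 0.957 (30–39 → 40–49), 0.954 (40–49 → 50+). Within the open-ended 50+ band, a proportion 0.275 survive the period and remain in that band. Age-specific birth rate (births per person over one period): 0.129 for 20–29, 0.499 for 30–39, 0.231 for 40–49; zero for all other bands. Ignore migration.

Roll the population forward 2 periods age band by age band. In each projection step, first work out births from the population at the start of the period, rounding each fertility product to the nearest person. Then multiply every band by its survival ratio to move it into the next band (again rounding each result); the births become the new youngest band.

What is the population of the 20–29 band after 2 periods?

(Bands numbered youngest = 1 to oldest = 6.)
Period 1.
Births: 9100 × 0.129 = 1174  |  18300 × 0.499 = 9132  |  2700 × 0.231 = 624 → 10930
Band 2: 8600 × 0.968 = 8325
Band 3: 16000 × 0.958 = 15328
Band 4: 9100 × 0.93 = 8463
Band 5: 18300 × 0.957 = 17513
Band 6: 2700 × 0.954 + 6200 × 0.275 = 2576 + 1705 = 4281
Giving 10930 / 8325 / 15328 / 8463 / 17513 / 4281.
Period 2.
Births: 15328 × 0.129 = 1977  |  8463 × 0.499 = 4223  |  17513 × 0.231 = 4046 → 10246
Band 2: 10930 × 0.968 = 10580
Band 3: 8325 × 0.958 = 7975
Band 4: 15328 × 0.93 = 14255
Band 5: 8463 × 0.957 = 8099
Band 6: 17513 × 0.954 + 4281 × 0.275 = 16707 + 1177 = 17884
Giving 10246 / 10580 / 7975 / 14255 / 8099 / 17884.

7975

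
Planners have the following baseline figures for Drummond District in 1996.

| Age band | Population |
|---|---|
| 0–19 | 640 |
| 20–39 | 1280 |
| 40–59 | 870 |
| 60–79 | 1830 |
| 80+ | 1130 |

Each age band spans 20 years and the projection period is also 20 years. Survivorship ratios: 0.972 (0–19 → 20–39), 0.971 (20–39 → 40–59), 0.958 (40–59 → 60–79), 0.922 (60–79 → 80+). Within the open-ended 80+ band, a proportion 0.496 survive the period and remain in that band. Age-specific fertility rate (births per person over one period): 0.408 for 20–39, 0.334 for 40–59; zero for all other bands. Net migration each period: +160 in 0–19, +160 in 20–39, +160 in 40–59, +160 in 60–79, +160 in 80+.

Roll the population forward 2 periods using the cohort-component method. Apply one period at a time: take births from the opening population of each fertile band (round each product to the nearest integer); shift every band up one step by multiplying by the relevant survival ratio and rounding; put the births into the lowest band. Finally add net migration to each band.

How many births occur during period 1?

813

[period 1]
Births: 1280 × 0.408 = 522, 870 × 0.334 = 291 → 813
20–39: 640 × 0.972 = 622
40–59: 1280 × 0.971 = 1243
60–79: 870 × 0.958 = 833
80+: 1830 × 0.922 + 1130 × 0.496 = 1687 + 560 = 2247
Net migration: 0–19 + 160 → 973; 20–39 + 160 → 782; 40–59 + 160 → 1403; 60–79 + 160 → 993; 80+ + 160 → 2407
Population now: 0–19=973, 20–39=782, 40–59=1403, 60–79=993, 80+=2407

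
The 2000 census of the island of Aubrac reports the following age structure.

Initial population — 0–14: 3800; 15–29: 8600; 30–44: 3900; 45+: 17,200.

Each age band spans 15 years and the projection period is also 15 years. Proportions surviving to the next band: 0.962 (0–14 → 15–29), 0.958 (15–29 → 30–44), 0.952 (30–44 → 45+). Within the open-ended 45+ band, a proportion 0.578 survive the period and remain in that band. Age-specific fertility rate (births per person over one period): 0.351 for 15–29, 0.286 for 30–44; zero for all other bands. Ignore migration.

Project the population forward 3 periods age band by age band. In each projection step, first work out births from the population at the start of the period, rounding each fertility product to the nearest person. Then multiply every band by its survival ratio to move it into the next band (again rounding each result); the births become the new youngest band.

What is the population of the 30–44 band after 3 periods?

Numbering the groups 1..4 from youngest to oldest:
— Period 1 —
Births: 8600 × 0.351 = 3019 ; 3900 × 0.286 = 1115 → total 4134
Group 2: 3800 × 0.962 = 3656
Group 3: 8600 × 0.958 = 8239
Group 4: 3900 × 0.952 + 17200 × 0.578 = 3713 + 9942 = 13655
→ [4134, 3656, 8239, 13655]
— Period 2 —
Births: 3656 × 0.351 = 1283 ; 8239 × 0.286 = 2356 → total 3639
Group 2: 4134 × 0.962 = 3977
Group 3: 3656 × 0.958 = 3502
Group 4: 8239 × 0.952 + 13655 × 0.578 = 7844 + 7893 = 15737
→ [3639, 3977, 3502, 15737]
— Period 3 —
Births: 3977 × 0.351 = 1396 ; 3502 × 0.286 = 1002 → total 2398
Group 2: 3639 × 0.962 = 3501
Group 3: 3977 × 0.958 = 3810
Group 4: 3502 × 0.952 + 15737 × 0.578 = 3334 + 9096 = 12430
→ [2398, 3501, 3810, 12430]

3810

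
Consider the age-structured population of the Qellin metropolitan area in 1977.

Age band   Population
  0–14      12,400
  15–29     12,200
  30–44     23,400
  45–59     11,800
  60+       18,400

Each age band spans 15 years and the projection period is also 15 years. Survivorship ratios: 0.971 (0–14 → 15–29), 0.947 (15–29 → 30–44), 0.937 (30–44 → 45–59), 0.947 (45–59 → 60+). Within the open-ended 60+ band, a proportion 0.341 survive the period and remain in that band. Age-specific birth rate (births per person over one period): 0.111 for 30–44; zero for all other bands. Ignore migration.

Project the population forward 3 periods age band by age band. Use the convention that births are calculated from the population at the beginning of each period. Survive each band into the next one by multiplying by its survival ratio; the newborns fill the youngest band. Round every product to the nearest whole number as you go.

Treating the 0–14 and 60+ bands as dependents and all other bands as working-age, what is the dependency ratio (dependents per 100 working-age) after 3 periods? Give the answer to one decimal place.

144.1

[period 1]
Births: 23400 × 0.111 = 2597
15–29: 12400 × 0.971 = 12040
30–44: 12200 × 0.947 = 11553
45–59: 23400 × 0.937 = 21926
60+: 11800 × 0.947 + 18400 × 0.341 = 11175 + 6274 = 17449
End of period: [2597, 12040, 11553, 21926, 17449]
[period 2]
Births: 11553 × 0.111 = 1282
15–29: 2597 × 0.971 = 2522
30–44: 12040 × 0.947 = 11402
45–59: 11553 × 0.937 = 10825
60+: 21926 × 0.947 + 17449 × 0.341 = 20764 + 5950 = 26714
End of period: [1282, 2522, 11402, 10825, 26714]
[period 3]
Births: 11402 × 0.111 = 1266
15–29: 1282 × 0.971 = 1245
30–44: 2522 × 0.947 = 2388
45–59: 11402 × 0.937 = 10684
60+: 10825 × 0.947 + 26714 × 0.341 = 10251 + 9109 = 19360
End of period: [1266, 1245, 2388, 10684, 19360]
Dependents (band 0–14 + band 60+) = 1266 + 19360 = 20626; working-age = 14317; ratio = 20626/14317 × 100 = 144.1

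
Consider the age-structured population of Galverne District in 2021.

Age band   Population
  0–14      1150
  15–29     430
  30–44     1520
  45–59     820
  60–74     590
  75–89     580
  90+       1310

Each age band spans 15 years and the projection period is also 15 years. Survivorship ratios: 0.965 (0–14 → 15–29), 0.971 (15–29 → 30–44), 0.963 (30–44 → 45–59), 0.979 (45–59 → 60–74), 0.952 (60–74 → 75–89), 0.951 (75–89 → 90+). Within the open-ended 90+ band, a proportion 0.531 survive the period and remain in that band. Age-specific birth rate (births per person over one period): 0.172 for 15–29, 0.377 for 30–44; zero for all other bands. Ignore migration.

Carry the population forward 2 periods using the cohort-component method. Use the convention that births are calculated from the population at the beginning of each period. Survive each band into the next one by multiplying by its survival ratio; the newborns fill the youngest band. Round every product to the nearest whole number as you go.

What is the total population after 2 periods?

Call the groups 1 to 7, youngest first.
[period 1]
Births: 430 × 0.172 = 74 ; 1520 × 0.377 = 573 — total 647
Group 2: 1150 × 0.965 = 1110
Group 3: 430 × 0.971 = 418
Group 4: 1520 × 0.963 = 1464
Group 5: 820 × 0.979 = 803
Group 6: 590 × 0.952 = 562
Group 7: 580 × 0.951 + 1310 × 0.531 = 552 + 696 = 1248
End of period: [647, 1110, 418, 1464, 803, 562, 1248]
[period 2]
Births: 1110 × 0.172 = 191 ; 418 × 0.377 = 158 — total 349
Group 2: 647 × 0.965 = 624
Group 3: 1110 × 0.971 = 1078
Group 4: 418 × 0.963 = 403
Group 5: 1464 × 0.979 = 1433
Group 6: 803 × 0.952 = 764
Group 7: 562 × 0.951 + 1248 × 0.531 = 534 + 663 = 1197
End of period: [349, 624, 1078, 403, 1433, 764, 1197]
Total after period 2: 349 + 624 + 1078 + 403 + 1433 + 764 + 1197 = 5848

5848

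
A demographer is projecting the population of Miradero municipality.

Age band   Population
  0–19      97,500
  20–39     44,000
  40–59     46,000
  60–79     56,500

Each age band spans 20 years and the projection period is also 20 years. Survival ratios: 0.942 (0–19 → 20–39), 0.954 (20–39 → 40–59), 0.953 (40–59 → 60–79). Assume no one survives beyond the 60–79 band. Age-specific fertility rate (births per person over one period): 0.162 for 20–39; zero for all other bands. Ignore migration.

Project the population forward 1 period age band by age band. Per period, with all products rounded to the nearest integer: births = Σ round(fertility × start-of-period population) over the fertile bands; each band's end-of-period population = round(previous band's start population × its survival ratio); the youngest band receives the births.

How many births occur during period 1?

7128

Numbering the groups 1..4 from youngest to oldest:
— Period 1 —
Births: 44000 * 0.162 = 7128
Group 2: 97500 * 0.942 = 91845
Group 3: 44000 * 0.954 = 41976
Group 4: 46000 * 0.953 = 43838
End of period: [7128, 91845, 41976, 43838]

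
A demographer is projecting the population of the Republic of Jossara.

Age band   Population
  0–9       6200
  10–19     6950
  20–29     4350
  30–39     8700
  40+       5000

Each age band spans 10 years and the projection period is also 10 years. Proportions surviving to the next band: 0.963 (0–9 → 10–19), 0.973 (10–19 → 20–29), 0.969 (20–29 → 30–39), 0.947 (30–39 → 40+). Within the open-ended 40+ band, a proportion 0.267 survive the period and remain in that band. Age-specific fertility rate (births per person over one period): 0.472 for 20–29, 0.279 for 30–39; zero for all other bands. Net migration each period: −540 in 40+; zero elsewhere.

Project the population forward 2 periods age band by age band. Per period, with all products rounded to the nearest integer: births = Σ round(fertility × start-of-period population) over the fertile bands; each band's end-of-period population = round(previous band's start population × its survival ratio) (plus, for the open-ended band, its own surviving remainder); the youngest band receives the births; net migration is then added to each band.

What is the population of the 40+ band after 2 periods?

Period 1:
Births: 4350 × 0.472 = 2053, 8700 × 0.279 = 2427 → total 4480
10–19: 6200 × 0.963 = 5971
20–29: 6950 × 0.973 = 6762
30–39: 4350 × 0.969 = 4215
40+: 8700 × 0.947 + 5000 × 0.267 = 8239 + 1335 = 9574
Net migration: 40+ − 540 → 9034
End of period: [4480, 5971, 6762, 4215, 9034]
Period 2:
Births: 6762 × 0.472 = 3192, 4215 × 0.279 = 1176 → total 4368
10–19: 4480 × 0.963 = 4314
20–29: 5971 × 0.973 = 5810
30–39: 6762 × 0.969 = 6552
40+: 4215 × 0.947 + 9034 × 0.267 = 3992 + 2412 = 6404
Net migration: 40+ − 540 → 5864
End of period: [4368, 4314, 5810, 6552, 5864]

5864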